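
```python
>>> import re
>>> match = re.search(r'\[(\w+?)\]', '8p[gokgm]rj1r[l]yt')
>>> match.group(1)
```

'gokgm'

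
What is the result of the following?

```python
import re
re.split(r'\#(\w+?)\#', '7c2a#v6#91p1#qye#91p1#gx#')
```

['7c2a', 'v6', '91p1', 'qye', '91p1', 'gx', '']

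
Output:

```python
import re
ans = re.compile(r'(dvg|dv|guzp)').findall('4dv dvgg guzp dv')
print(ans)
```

`|` is ordered: at each position the engine commits to the first alternative that works.
Matches: at [1:3] match 'dv', group 1 = 'dv'; at [4:7] match 'dvg', group 1 = 'dvg'; at [9:13] match 'guzp', group 1 = 'guzp'; at [14:16] match 'dv', group 1 = 'dv'.
With a single group, `findall` returns only what that group captured — 4 items.

['dv', 'dvg', 'guzp', 'dv']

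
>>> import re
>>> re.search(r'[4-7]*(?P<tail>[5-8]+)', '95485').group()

'5485'

This matches zero or more of a character in [4-7]; then one or more of a character in [5-8] (captured as 'tail').
The match spans [1:5] → '5485'.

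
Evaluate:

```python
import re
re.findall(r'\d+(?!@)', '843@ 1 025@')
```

['84', '1', '02']

The negative lookahead/lookbehind blocks any match where the forbidden context is present.
Since nothing is captured, `findall` lists the 3 matched substrings directly.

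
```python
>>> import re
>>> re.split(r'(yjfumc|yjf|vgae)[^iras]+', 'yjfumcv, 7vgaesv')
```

Alternation tries branches left to right and keeps the first one that lets the overall match succeed at that position.
`re.split` interleaves the captured-group text with the surrounding fragments.

['', 'yjfumc', 'aesv']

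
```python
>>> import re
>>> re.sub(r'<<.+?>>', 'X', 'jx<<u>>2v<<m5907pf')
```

Each match is replaced by 'X'.

'jxX2v<<m5907pf'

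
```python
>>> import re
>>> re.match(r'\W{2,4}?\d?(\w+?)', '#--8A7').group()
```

'#--8A'

Pattern: 2 to 4 of a non-word character (lazy); then optionally a digit; then one or more of a word character (lazy) (captured).
`match` is anchored at position 0; if the pattern doesn't fit there, it returns None.
The match spans [0:5] → '#--8A'.
Captured: group 1 = 'A'.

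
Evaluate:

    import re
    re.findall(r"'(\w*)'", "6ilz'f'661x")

['f']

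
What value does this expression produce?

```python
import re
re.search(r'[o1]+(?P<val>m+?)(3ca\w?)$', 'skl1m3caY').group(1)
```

'm'

This matches one or more of one of [o1]; then one or more of a literal 'm' (lazy) (captured as 'val'); then the literal '3ca', then optionally a word character (captured); then anchored at the end.
Unlike `match`, `search` isn't anchored — it looks for the pattern anywhere in the string.
The match spans [3:9] → '1m3caY'.
Captured: group 1 = 'm', group 2 = '3caY'.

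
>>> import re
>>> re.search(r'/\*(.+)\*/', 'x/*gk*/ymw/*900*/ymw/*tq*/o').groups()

`search` walks the string left to right and returns the first match it finds.
The match spans [1:26] → '/*gk*/ymw/*900*/ymw/*tq*/'.
Captured: group 1 = 'gk*/ymw/*900*/ymw/*tq'.

('gk*/ymw/*900*/ymw/*tq',)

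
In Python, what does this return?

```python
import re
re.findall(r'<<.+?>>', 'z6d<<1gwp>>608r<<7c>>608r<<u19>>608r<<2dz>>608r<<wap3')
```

['<<1gwp>>', '<<7c>>', '<<u19>>', '<<2dz>>']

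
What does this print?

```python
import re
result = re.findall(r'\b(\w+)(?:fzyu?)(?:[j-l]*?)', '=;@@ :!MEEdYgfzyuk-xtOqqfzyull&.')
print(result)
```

This matches a word boundary (`\b`, zero-width); then one or more of a word character (captured); then the literal 'fzy', then optionally a literal 'u' (non-capturing group); then zero or more of a character in [j-l] (lazy) (non-capturing group).
Matches: at [7:17] match 'MEEdYgfzyu', group 1 = 'MEEdYg'; at [19:28] match 'xtOqqfzyu', group 1 = 'xtOqq'.
One capturing group, so `findall` returns just the captured substring from each match — 2 in all.

['MEEdYg', 'xtOqq']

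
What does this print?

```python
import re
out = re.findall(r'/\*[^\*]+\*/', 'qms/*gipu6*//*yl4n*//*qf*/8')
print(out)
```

['/*gipu6*/', '/*yl4n*/', '/*qf*/']

With no groups in the pattern, `findall` gives back each whole match — 3 here.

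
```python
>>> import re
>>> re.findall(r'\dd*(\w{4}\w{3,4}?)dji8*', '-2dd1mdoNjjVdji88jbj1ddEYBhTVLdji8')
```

['1mdoNjjV', 'EYBhTVL']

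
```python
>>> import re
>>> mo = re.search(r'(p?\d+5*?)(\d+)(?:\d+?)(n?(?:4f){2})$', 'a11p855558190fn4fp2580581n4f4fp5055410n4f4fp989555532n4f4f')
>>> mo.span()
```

(43, 58)

The pattern matches optionally a literal 'p', then one or more of a digit, then zero or more of a literal '5' (lazy) (captured); then one or more of a digit (captured); then one or more of a digit (lazy) (non-capturing group); then optionally a literal 'n', then the literal '4f' repeated 2 times (captured); then anchored at the end.
`search` walks the string left to right and returns the first match it finds.
The match spans [43:58] → 'p989555532n4f4f'.
Captured: group 1 = 'p9895555', group 2 = '3', group 3 = 'n4f4f'.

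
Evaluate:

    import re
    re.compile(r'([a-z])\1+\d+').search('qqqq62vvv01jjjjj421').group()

'qqqq62'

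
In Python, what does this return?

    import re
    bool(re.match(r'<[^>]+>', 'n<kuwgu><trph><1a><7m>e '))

`re.match` won't scan ahead — the pattern has to work from the very first character.
Here the pattern fails at index 0, so the call returns None, and `bool(None)` is False.

False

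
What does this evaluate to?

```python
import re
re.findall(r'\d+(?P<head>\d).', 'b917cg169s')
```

This matches one or more of a digit; then a digit (captured as 'head'); then any character.
Matches: at [1:5] match '917c', group 1 = '7'; at [6:10] match '169s', group 1 = '9'.
Because there's exactly one group, `findall` drops the full match and keeps group 1 from each hit.

['7', '9']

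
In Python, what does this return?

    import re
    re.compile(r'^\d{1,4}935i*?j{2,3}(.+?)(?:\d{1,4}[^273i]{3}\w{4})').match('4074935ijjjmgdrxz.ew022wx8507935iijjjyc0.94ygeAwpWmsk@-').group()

With `match`, the pattern is implicitly anchored at the beginning.
The match spans [0:30] → '4074935ijjjmgdrxz.ew022wx85079'.

'4074935ijjjmgdrxz.ew022wx85079'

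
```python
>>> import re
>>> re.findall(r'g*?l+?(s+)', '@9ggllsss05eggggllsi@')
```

`findall` collects group 1 from each match (2 total).

['sss', 's']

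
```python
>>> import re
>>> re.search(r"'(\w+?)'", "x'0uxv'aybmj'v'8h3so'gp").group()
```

"'0uxv'"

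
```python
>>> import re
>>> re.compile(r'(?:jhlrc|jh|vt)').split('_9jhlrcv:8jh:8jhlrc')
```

Alternation tries branches left to right and keeps the first one that lets the overall match succeed at that position.
Matches to split on: at [2:7] → 'jhlrc'; at [10:12] → 'jh'; at [14:19] → 'jhlrc'.
The string is cut at each match, leaving 4 pieces.

['_9', 'v:8', ':8', '']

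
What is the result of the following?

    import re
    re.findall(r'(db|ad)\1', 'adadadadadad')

The backreference `\1` re-matches whatever the first group consumed, character for character.
Scanning left to right: at [0:4] match 'adad', group 1 = 'ad'; at [4:8] match 'adad', group 1 = 'ad'; at [8:12] match 'adad', group 1 = 'ad'.
With a single group, `findall` returns only what that group captured — 3 items.

['ad', 'ad', 'ad']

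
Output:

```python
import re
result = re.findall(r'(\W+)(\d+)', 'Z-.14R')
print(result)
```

[('-.', '14')]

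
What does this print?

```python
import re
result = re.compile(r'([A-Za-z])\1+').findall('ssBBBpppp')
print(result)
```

`\1` has to match the exact text group 1 already captured.
Matches: at [0:2] match 'ss', group 1 = 's'; at [2:5] match 'BBB', group 1 = 'B'; at [5:9] match 'pppp', group 1 = 'p'.
With a single group, `findall` returns only what that group captured — 3 items.

['s', 'B', 'p']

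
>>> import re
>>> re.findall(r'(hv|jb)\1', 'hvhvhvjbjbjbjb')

`\1` is not a pattern — it's the concrete string captured by group 1, re-applied verbatim.
Because there's exactly one group, `findall` drops the full match and keeps group 1 from each hit.

['hv', 'jb', 'jb']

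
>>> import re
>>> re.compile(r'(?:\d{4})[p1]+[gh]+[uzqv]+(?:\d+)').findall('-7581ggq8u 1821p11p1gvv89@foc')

Since nothing is captured, `findall` lists the 1 matched substring directly.

['1821p11p1gvv89']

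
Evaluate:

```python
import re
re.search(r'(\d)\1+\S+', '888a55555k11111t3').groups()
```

('8',)

The match spans [0:17] → '888a55555k11111t3'.
Captured: group 1 = '8'.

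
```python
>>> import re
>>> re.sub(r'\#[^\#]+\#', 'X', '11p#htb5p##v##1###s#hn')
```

`sub` substitutes 'X' at each match site.

'11pXXX#Xhn'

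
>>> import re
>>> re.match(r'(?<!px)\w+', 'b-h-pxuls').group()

'b'

`match` is anchored at position 0; if the pattern doesn't fit there, it returns None.
The match spans [0:1] → 'b'.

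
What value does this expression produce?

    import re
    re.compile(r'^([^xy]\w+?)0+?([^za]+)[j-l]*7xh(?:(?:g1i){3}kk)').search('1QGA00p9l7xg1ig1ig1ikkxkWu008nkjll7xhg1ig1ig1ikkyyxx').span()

(0, 48)

Pattern: anchored at the start of the string; then any character except [xy], then one or more of a word character (lazy) (captured); then one or more of a literal '0' (lazy); then one or more of any character except [za] (captured); then zero or more of a character in [j-l], then the literal '7xh'; then the literal 'g1i' repeated 3 times, then the literal 'kk' (non-capturing group).
`re.search` tries every starting position until one works.
The match spans [0:48] → '1QGA00p9l7xg1ig1ig1ikkxkWu008nkjll7xhg1ig1ig1ikk'.
Captured: group 1 = '1QGA', group 2 = '0p9l7xg1ig1ig1ikkxkWu008nkjll'.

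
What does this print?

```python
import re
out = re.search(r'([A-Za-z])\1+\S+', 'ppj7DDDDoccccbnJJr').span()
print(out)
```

After group 1 captures some text, `\1` only succeeds where that same text appears again.
The match spans [0:18] → 'ppj7DDDDoccccbnJJr'.

(0, 18)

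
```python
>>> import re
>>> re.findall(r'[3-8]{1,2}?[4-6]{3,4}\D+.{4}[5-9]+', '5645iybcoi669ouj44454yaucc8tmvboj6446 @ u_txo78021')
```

['5645iybcoi669', '44454yaucc8', '6446 @ u_txo78']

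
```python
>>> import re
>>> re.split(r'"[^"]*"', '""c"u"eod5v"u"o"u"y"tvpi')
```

['', 'c', 'eod5v', 'o', 'y"tvpi']

Splitting on the pattern gives 5 pieces.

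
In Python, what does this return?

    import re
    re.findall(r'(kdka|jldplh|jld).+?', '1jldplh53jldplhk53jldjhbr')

['jldplh', 'jldplh', 'jld']

`|` is ordered: at each position the engine commits to the first alternative that works.
Scanning left to right: at [1:8] match 'jldplh5', group 1 = 'jldplh'; at [9:16] match 'jldplhk', group 1 = 'jldplh'; at [18:22] match 'jldj', group 1 = 'jld'.
`findall` collects group 1 from each match (3 total).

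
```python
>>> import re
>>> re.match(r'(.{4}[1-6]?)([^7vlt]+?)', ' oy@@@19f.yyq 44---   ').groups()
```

The pattern matches exactly 4 of any character, then optionally a character in [1-6] (captured); then one or more of any character except [7vlt] (lazy) (captured).
With the lazy modifier that quantifier settles for the fewest repetitions that let the rest of the pattern succeed (the atoms after it are unaffected and can still be greedy).
`match` is anchored at position 0; if the pattern doesn't fit there, it returns None.
The match spans [0:5] → ' oy@@'.
Captured: group 1 = ' oy@', group 2 = '@'.

(' oy@', '@')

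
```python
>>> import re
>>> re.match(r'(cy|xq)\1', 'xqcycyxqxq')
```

None

`\1` has to match the exact text group 1 already captured.
`match` is anchored at position 0; if the pattern doesn't fit there, it returns None.
Here the string doesn't start with a match, so the call returns None.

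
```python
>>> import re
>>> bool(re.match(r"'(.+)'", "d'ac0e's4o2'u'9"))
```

False

`match` is anchored at position 0; if the pattern doesn't fit there, it returns None.
Here the string doesn't start with a match, so the call returns None, and `bool(None)` is False.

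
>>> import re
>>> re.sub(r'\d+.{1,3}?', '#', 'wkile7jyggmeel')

'wkile#yggmeel'

This matches one or more of a digit; then 1 to 3 of any character (lazy).
With the lazy modifier that quantifier settles for the fewest repetitions that let the rest of the pattern succeed (the atoms after it are unaffected and can still be greedy).
Matches: at [5:7] → '7j'.
`sub` substitutes '#' at each match site.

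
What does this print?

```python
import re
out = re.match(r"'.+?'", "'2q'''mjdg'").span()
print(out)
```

(0, 4)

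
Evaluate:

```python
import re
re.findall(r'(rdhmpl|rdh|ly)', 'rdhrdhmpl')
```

['rdh', 'rdhmpl']

Alternation isn't longest-match — the leftmost alternative that fits at this position is chosen.
Walking the string: at [0:3] match 'rdh', group 1 = 'rdh'; at [3:9] match 'rdhmpl', group 1 = 'rdhmpl'.
One capturing group, so `findall` returns just the captured substring from each match — 2 in all.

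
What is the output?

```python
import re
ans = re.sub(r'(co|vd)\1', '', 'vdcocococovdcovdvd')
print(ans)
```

vdvdco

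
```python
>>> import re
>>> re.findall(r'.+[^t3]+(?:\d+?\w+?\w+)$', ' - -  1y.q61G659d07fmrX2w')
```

[' - -  1y.q61G659d07fmrX2w']

This matches one or more of any character; then one or more of any character except [t3]; then one or more of a digit (lazy), then one or more of a word character (lazy), then one or more of a word character (non-capturing group); then anchored at the end.
Since nothing is captured, `findall` lists the 1 matched substring directly.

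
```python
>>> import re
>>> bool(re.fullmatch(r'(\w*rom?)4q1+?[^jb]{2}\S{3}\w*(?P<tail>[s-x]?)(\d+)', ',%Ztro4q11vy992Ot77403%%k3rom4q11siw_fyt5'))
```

False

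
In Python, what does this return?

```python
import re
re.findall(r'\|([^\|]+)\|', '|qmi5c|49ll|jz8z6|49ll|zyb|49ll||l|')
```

['qmi5c', 'jz8z6', 'zyb', 'l']

One capturing group, so `findall` returns just the captured substring from each match — 4 in all.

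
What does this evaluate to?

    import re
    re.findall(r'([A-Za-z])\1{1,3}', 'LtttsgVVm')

The backreference `\1` re-matches whatever the first group consumed, character for character.
Walking the string: at [1:4] match 'ttt', group 1 = 't'; at [6:8] match 'VV', group 1 = 'V'.
With a single group, `findall` returns only what that group captured — 2 items.

['t', 'V']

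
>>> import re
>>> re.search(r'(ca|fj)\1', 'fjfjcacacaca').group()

A backreference is literal: `\1` must see the identical characters the first group matched.
The match spans [0:4] → 'fjfj'.

'fjfj'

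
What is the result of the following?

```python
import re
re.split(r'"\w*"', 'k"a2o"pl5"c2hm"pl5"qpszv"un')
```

['k', 'pl5', 'pl5', 'un']

The string is cut at each match, leaving 4 pieces.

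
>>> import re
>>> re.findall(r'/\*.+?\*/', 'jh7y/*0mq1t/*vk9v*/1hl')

['/*0mq1t/*vk9v*/']

With no groups in the pattern, `findall` gives back each whole match — 1 here.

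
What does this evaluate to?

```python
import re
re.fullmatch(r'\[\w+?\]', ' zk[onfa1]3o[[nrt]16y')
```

None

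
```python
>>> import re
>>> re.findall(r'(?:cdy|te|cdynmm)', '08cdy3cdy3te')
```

['cdy', 'cdy', 'te']

Walking the string: at [2:5] → 'cdy'; at [6:9] → 'cdy'; at [10:12] → 'te'.
`findall` yields the raw match text (3 of them) because the pattern has no groups.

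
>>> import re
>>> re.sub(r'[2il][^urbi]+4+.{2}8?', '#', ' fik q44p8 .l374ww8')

' f#'

The pattern matches one of [2il], then one or more of any character except [urbi], then one or more of a literal '4'; then exactly 2 of any character, then optionally the literal '8'.
Each match is replaced by '#'.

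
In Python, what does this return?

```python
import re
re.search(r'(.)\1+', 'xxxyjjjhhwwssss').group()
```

`\1` has to match the exact text group 1 already captured.
Unlike `match`, `search` isn't anchored — it looks for the pattern anywhere in the string.
The match spans [0:3] → 'xxx'.
Captured: group 1 = 'x'.

'xxx'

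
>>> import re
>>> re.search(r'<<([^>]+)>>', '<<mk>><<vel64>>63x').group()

'<<mk>>'

The match spans [0:6] → '<<mk>>'.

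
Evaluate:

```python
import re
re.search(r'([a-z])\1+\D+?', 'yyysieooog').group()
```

'yyys'

The backreference `\1` re-matches whatever the first group consumed, character for character.
The match spans [0:4] → 'yyys'.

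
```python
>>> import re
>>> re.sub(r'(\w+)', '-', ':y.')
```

Pattern: one or more of a word character (captured).
Matches: at [1:2] → 'y'.
`sub` substitutes '-' at each match site.

':-.'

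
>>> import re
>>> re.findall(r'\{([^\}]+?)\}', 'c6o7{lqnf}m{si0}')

Matches: at [4:10] match '{lqnf}', group 1 = 'lqnf'; at [11:16] match '{si0}', group 1 = 'si0'.
One capturing group, so `findall` returns just the captured substring from each match — 2 in all.

['lqnf', 'si0']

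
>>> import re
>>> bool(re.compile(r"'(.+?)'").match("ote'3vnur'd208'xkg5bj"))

False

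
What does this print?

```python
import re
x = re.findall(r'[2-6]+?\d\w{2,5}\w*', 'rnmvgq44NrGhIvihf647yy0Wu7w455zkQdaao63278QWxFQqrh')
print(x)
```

['44NrGhIvihf647yy0Wu7w455zkQdaao63278QWxFQqrh']

This matches one or more of a character in [2-6] (lazy), then a digit; then 2 to 5 of a word character, then zero or more of a word character.
`findall` yields the raw match text (1 of them) because the pattern has no groups.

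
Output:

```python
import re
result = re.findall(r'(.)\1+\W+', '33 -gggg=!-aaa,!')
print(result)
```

['3', 'g', 'a']

`\1` is not a pattern — it's the concrete string captured by group 1, re-applied verbatim.
`findall` collects group 1 from each match (3 total).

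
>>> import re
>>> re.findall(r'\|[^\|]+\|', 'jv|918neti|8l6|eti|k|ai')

['|918neti|', '|eti|']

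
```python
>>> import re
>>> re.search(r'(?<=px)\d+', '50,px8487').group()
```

'8487'

Because the assertion is zero-width, the text it checks is not consumed and won't appear in the result.
`re.search` tries every starting position until one works.
The match spans [5:9] → '8487'.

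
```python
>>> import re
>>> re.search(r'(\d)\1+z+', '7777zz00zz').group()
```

'7777zz'

After group 1 captures some text, `\1` only succeeds where that same text appears again.
Unlike `match`, `search` isn't anchored — it looks for the pattern anywhere in the string.
The match spans [0:6] → '7777zz'.
Captured: group 1 = '7'.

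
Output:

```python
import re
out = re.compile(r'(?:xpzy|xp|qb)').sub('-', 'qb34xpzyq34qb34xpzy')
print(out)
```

-34-q34-34-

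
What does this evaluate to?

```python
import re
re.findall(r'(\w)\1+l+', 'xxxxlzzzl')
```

['x', 'z']

`\1` is not a pattern — it's the concrete string captured by group 1, re-applied verbatim.
Matches: at [0:5] match 'xxxxl', group 1 = 'x'; at [5:9] match 'zzzl', group 1 = 'z'.
`findall` collects group 1 from each match (2 total).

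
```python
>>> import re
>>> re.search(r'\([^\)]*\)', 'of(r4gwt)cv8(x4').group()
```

`re.search` scans for the first position where the pattern succeeds.
The match spans [2:9] → '(r4gwt)'.

'(r4gwt)'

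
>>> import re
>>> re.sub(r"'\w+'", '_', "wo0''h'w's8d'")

"wo0'_w_"

Each match is replaced by '_'.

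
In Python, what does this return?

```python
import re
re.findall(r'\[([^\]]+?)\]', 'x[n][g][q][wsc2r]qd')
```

['n', 'g', 'q', 'wsc2r']

One capturing group, so `findall` returns just the captured substring from each match — 4 in all.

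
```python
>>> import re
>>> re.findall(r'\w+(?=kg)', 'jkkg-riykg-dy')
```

['jk', 'riy']

Because the assertion is zero-width, the text it checks is not consumed and won't appear in the result.
Walking the string: at [0:2] → 'jk'; at [5:8] → 'riy'.
No capturing groups, so `findall` returns the 2 full match strings.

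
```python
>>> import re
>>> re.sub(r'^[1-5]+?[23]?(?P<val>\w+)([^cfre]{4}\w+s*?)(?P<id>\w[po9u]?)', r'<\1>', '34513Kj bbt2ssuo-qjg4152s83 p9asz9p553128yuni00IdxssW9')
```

'<4513Kj>-qjg4152s83 p9asz9p553128yuni00IdxssW9'

A `+?`/`*?`/`{m,n}?` starts at its minimum and grows only as far as needed for what follows to match.
Each match is replaced using the text its own group 1 captured.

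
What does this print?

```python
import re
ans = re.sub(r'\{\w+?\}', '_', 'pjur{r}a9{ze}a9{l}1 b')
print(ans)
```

pjur_a9_a9_1 b

Matches: at [4:7] → '{r}'; at [9:13] → '{ze}'; at [15:18] → '{l}'.
Every occurrence is swapped for '_'.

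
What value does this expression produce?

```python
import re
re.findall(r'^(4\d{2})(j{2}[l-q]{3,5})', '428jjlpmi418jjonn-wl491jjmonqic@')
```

[('428', 'jjlpm')]

Pattern: anchored at the start of the string; then a literal '4', then exactly 2 of a digit (captured); then exactly 2 of the literal 'j', then 3 to 5 of a character in [l-q] (captured).
Walking the string: at [0:8] match '428jjlpm', groups = ('428', 'jjlpm').
`findall` packs the 2 group values into a tuple for every match.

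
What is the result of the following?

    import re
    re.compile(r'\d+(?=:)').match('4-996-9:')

None

The lookaround is zero-width — it requires the adjacent text to match without consuming it, so the asserted text isn't part of the match.
With `match`, the pattern is implicitly anchored at the beginning.
Here position 0 doesn't satisfy it, so the call returns None.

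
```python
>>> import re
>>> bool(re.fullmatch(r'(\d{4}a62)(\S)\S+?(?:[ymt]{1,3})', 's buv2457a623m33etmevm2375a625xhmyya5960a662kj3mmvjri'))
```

False

`re.fullmatch` is like wrapping the pattern in `^…$` (in single-line mode).
Here the string isn't matched end-to-end, so the call returns None, and `bool(None)` is False.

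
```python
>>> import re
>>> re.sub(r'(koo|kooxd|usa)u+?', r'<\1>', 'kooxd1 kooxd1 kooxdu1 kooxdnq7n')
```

Matches: at [14:20] → 'kooxdu'.
`\1` in the replacement pulls in group 1's text for each match.

'kooxd1 kooxd1 <kooxd>1 kooxdnq7n'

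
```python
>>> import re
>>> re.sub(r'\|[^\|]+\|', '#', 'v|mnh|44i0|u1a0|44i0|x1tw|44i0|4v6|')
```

'v#44i0#44i0#44i0#'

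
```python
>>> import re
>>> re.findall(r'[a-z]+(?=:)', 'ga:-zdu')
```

The positive lookaround only admits positions where the adjacent text matches; those characters stay outside the span.
With no groups in the pattern, `findall` gives back each whole match — 1 here.

['ga']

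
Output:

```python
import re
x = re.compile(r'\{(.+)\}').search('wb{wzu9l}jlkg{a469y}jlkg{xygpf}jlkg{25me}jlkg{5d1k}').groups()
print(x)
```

('wzu9l}jlkg{a469y}jlkg{xygpf}jlkg{25me}jlkg{5d1k',)

The match spans [2:51] → '{wzu9l}jlkg{a469y}jlkg{xygpf}jlkg{25me}jlkg{5d1k}'.
Captured: group 1 = 'wzu9l}jlkg{a469y}jlkg{xygpf}jlkg{25me}jlkg{5d1k'.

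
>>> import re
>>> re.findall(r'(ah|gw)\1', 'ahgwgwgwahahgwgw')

The backreference `\1` re-matches whatever the first group consumed, character for character.
Because there's exactly one group, `findall` drops the full match and keeps group 1 from each hit.

['gw', 'ah', 'gw']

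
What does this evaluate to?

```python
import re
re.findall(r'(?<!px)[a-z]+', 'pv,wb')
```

['pv', 'wb']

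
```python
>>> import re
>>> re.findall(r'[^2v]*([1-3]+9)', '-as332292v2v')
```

['229']

This matches zero or more of any character except [2v]; then one or more of a character in [1-3], then a literal '9' (captured).
Scanning left to right: at [0:8] match '-as33229', group 1 = '229'.
One capturing group, so `findall` returns just the captured substring from the one match — 1 in all.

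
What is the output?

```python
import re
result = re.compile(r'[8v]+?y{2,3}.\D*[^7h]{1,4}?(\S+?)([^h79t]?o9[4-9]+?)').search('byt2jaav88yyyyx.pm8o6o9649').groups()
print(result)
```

The match spans [7:24] → 'v88yyyyx.pm8o6o96'.
Captured: group 1 = 'o', group 2 = '6o96'.

('o', '6o96')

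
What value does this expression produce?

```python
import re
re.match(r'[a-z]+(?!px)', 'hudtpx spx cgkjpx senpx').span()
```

The negative lookahead/lookbehind blocks any match where the forbidden context is present.
`re.match` only tries the pattern at the start of the string.
The match spans [0:6] → 'hudtpx'.

(0, 6)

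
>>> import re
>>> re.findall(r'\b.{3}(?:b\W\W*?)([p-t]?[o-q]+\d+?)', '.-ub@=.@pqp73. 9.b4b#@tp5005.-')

['tp5']

Pattern: a word boundary (`\b`, zero-width); then exactly 3 of any character; then a literal 'b', then a non-word character, then zero or more of a non-word character (lazy) (non-capturing group); then optionally a character in [p-t], then one or more of a character in [o-q], then one or more of a digit (lazy) (captured).
A `+?`/`*?`/`{m,n}?` starts at its minimum and grows only as far as needed for what follows to match.
Walking the string: at [16:25] match '.b4b#@tp5', group 1 = 'tp5'.
Because there's exactly one group, `findall` drops the full match and keeps group 1 from the one hit.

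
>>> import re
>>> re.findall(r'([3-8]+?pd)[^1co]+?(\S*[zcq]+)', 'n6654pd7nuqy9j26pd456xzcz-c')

Pattern: one or more of a character in [3-8] (lazy), then the literal 'pd' (captured); then one or more of any character except [1co] (lazy); then zero or more of a non-whitespace character, then one or more of one of [zcq] (captured).
2 groups means the one result is a tuple of 2 captured strings — 1 here.

[('6654pd', 'nuqy9j26pd456xzcz-c')]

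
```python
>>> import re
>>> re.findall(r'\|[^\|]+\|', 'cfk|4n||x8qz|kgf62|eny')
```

['|4n|', '|x8qz|']

Scanning left to right: at [3:7] → '|4n|'; at [7:13] → '|x8qz|'.
Since nothing is captured, `findall` lists the 2 matched substrings directly.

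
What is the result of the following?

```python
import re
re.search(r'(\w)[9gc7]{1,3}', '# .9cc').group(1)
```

'9'

Pattern: a word character (captured); then 1 to 3 of one of [9gc7].
Unlike `match`, `search` isn't anchored — it looks for the pattern anywhere in the string.
The match spans [3:6] → '9cc'.
Captured: group 1 = '9'.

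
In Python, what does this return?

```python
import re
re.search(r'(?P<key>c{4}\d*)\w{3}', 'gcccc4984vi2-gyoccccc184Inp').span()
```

(1, 12)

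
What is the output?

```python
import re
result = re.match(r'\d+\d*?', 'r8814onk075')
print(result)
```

None

With `match`, the pattern is implicitly anchored at the beginning.
Here position 0 doesn't satisfy it, so the call returns None.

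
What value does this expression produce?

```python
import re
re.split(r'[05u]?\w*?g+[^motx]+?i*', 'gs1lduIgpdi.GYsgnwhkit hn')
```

['', '', 'di.', 'whkit hn']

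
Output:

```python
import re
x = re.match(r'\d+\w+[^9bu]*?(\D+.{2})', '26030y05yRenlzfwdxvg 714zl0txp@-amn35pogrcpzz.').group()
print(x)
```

Pattern: one or more of a digit, then one or more of a word character, then zero or more of any character except [9bu] (lazy); then one or more of a non-digit, then exactly 2 of any character (captured).
With the lazy modifier that quantifier settles for the fewest repetitions that let the rest of the pattern succeed (the atoms after it are unaffected and can still be greedy).
With `match`, the pattern is implicitly anchored at the beginning.
The match spans [0:23] → '26030y05yRenlzfwdxvg 71'.
Captured: group 1 = ' 71'.

26030y05yRenlzfwdxvg 71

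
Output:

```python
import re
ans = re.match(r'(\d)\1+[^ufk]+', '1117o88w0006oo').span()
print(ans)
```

`re.match` won't scan ahead — the pattern has to work from the very first character.
The match spans [0:14] → '1117o88w0006oo'.

(0, 14)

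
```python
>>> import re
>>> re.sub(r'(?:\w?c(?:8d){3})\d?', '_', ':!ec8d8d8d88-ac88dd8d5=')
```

Pattern: optionally a word character, then the literal 'c', then the literal '8d' repeated 3 times (non-capturing group); then optionally a digit.
Matches: at [2:11] → 'ec8d8d8d8'.
Each match is replaced by '_'.

':!_8-ac88dd8d5='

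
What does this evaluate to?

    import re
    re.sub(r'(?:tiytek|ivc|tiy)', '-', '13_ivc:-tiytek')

'13_-:--'

Alternation isn't longest-match — the leftmost alternative that fits at this position is chosen.
Each match is replaced by '-'.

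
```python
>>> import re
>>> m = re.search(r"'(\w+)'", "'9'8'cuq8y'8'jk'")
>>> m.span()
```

(0, 3)

Unlike `match`, `search` isn't anchored — it looks for the pattern anywhere in the string.
The match spans [0:3] → "'9'".
Captured: group 1 = '9'.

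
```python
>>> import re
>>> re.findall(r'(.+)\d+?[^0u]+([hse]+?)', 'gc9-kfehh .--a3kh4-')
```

[('gc9-kfehh .--a', 'h')]

Pattern: one or more of any character (captured); then one or more of a digit (lazy); then one or more of any character except [0u]; then one or more of one of [hse] (lazy) (captured).
Matches: at [0:17] match 'gc9-kfehh .--a3kh', groups = ('gc9-kfehh .--a', 'h').
2 groups means the one result is a tuple of 2 captured strings — 1 here.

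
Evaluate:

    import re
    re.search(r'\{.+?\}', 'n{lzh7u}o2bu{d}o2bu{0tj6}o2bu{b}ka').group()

'{lzh7u}'

Unlike `match`, `search` isn't anchored — it looks for the pattern anywhere in the string.
The match spans [1:8] → '{lzh7u}'.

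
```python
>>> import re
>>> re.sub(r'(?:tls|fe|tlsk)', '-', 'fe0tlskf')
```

'-0-kf'

The regex engine tests alternatives in the order written; an earlier branch that matches wins even if a later one would match more.
`sub` substitutes '-' at each match site.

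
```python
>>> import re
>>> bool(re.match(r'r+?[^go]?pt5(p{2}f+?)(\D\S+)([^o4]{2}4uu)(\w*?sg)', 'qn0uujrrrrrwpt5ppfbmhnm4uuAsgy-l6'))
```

False

The pattern matches one or more of the literal 'r' (lazy), then optionally any character except [go], then the literal 'pt5'; then exactly 2 of the literal 'p', then one or more of a literal 'f' (lazy) (captured); then a non-digit, then one or more of a non-whitespace character (captured); then exactly 2 of any character except [o4], then the literal '4uu' (captured); then zero or more of a word character (lazy), then the literal 'sg' (captured).
`re.match` only tries the pattern at the start of the string.
Here the string doesn't start with a match, so the call returns None, and `bool(None)` is False.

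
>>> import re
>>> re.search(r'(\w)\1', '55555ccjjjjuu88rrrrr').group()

'55'

`\1` has to match the exact text group 1 already captured.
`re.search` scans for the first position where the pattern succeeds.
The match spans [0:2] → '55'.
Captured: group 1 = '5'.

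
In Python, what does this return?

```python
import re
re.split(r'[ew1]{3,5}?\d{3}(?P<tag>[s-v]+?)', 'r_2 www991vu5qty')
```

['r_2 ', 'v', 'u5qty']

Pattern: 3 to 5 of one of [ew1] (lazy), then exactly 3 of a digit; then one or more of a character in [s-v] (lazy) (captured as 'tag').
The group in the pattern means `split` returns the separators' captures alongside the pieces.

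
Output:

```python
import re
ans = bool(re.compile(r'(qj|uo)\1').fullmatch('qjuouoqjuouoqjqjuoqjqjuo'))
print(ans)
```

The backreference `\1` re-matches whatever the first group consumed, character for character.
`fullmatch` succeeds only if the pattern covers the string from start to end.
Here there's no way to consume every character, so the call returns None, and `bool(None)` is False.

False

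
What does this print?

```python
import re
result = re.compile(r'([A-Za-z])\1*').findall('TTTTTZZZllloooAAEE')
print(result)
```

['T', 'Z', 'l', 'o', 'A', 'E']

A backreference is literal: `\1` must see the identical characters the first group matched.
One capturing group, so `findall` returns just the captured substring from each match — 6 in all.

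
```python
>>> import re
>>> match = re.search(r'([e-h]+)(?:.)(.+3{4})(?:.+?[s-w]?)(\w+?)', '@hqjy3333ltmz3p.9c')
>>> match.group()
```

'hqjy3333ltm'

Pattern: one or more of a character in [e-h] (captured); then any character (non-capturing group); then one or more of any character, then exactly 4 of the literal '3' (captured); then one or more of any character (lazy), then optionally a character in [s-w] (non-capturing group); then one or more of a word character (lazy) (captured).
The `?` after the quantifier makes it lazy — it takes as little as possible before letting the rest of the pattern try.
Unlike `match`, `search` isn't anchored — it looks for the pattern anywhere in the string.
The match spans [1:12] → 'hqjy3333ltm'.
Captured: group 1 = 'h', group 2 = 'jy3333', group 3 = 'm'.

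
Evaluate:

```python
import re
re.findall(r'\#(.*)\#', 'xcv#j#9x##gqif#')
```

Matches: at [3:15] match '#j#9x##gqif#', group 1 = 'j#9x##gqif'.
Because there's exactly one group, `findall` drops the full match and keeps group 1 from the one hit.

['j#9x##gqif']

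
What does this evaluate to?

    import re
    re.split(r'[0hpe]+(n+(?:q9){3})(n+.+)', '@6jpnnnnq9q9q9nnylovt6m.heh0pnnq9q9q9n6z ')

['@6j', 'nnnnq9q9q9', 'nnylovt6m.heh0pnnq9q9q9n6z ', '']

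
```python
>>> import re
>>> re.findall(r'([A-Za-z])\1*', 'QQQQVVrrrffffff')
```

The backreference `\1` re-matches whatever the first group consumed, character for character.
Walking the string: at [0:4] match 'QQQQ', group 1 = 'Q'; at [4:6] match 'VV', group 1 = 'V'; at [6:9] match 'rrr', group 1 = 'r'; at [9:15] match 'ffffff', group 1 = 'f'.
With a single group, `findall` returns only what that group captured — 4 items.

['Q', 'V', 'r', 'f']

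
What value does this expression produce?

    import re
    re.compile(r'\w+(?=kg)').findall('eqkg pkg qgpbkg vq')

['eq', 'p', 'qgpb']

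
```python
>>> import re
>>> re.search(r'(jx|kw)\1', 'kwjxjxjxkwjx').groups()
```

('jx',)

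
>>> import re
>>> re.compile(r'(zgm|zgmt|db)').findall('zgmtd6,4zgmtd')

['zgm', 'zgm']

Branches in `(...|...)` are attempted left-to-right; the first branch that allows the whole pattern to succeed is taken.
Walking the string: at [0:3] match 'zgm', group 1 = 'zgm'; at [8:11] match 'zgm', group 1 = 'zgm'.
One capturing group, so `findall` returns just the captured substring from each match — 2 in all.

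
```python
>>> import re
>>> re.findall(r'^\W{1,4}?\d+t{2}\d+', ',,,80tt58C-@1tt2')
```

[',,,80tt58']

Pattern: anchored at the start of the string; then 1 to 4 of a non-word character (lazy), then one or more of a digit; then exactly 2 of the literal 't', then one or more of a digit.
Scanning left to right: at [0:9] → ',,,80tt58'.
No capturing groups, so `findall` returns the 1 full match string.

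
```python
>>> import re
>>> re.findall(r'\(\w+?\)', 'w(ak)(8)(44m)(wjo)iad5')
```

['(ak)', '(8)', '(44m)', '(wjo)']

Scanning left to right: at [1:5] → '(ak)'; at [5:8] → '(8)'; at [8:13] → '(44m)'; at [13:18] → '(wjo)'.
No capturing groups, so `findall` returns the 4 full match strings.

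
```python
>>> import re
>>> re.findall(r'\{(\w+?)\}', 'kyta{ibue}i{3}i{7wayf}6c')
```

['ibue', '3', '7wayf']

One capturing group, so `findall` returns just the captured substring from each match — 3 in all.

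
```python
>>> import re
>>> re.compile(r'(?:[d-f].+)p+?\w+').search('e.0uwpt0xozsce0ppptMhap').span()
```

(0, 23)

The pattern matches a character in [d-f], then one or more of any character (non-capturing group); then one or more of a literal 'p' (lazy); then one or more of a word character.
`re.search` scans for the first position where the pattern succeeds.
The match spans [0:23] → 'e.0uwpt0xozsce0ppptMhap'.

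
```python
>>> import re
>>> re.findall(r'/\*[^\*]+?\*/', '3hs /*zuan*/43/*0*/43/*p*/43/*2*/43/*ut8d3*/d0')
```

['/*zuan*/', '/*0*/', '/*p*/', '/*2*/', '/*ut8d3*/']

No capturing groups, so `findall` returns the 5 full match strings.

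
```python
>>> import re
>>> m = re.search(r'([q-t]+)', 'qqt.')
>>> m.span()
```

(0, 3)

The pattern matches one or more of a character in [q-t] (captured).
Unlike `match`, `search` isn't anchored — it looks for the pattern anywhere in the string.
The match spans [0:3] → 'qqt'.
Captured: group 1 = 'qqt'.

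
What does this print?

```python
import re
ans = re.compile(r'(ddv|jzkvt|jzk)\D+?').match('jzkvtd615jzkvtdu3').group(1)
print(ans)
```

jzkvt

Alternation tries branches left to right and keeps the first one that lets the overall match succeed at that position.
`re.match` only tries the pattern at the start of the string.
The match spans [0:6] → 'jzkvtd'.
Captured: group 1 = 'jzkvt'.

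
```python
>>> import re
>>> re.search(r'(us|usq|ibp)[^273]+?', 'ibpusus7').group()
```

The match spans [0:4] → 'ibpu'.

'ibpu'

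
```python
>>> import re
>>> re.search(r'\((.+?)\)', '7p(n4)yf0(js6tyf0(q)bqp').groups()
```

('n4',)

The match spans [2:6] → '(n4)'.
Captured: group 1 = 'n4'.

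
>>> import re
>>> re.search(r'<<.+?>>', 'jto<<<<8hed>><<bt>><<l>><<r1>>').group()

'<<<<8hed>>'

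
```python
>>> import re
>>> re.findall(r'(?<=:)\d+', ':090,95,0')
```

['090']

The lookaround is zero-width — it requires the adjacent text to match without consuming it, so the asserted text isn't part of the match.
Walking the string: at [1:4] → '090'.
No capturing groups, so `findall` returns the 1 full match string.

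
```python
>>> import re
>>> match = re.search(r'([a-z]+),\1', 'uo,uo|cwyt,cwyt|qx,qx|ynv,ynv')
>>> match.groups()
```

('uo',)

`\1` has to match the exact text group 1 already captured.
`re.search` scans for the first position where the pattern succeeds.
The match spans [0:5] → 'uo,uo'.
Captured: group 1 = 'uo'.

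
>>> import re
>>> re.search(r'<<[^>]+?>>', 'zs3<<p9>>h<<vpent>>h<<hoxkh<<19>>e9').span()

Unlike `match`, `search` isn't anchored — it looks for the pattern anywhere in the string.
The match spans [3:9] → '<<p9>>'.

(3, 9)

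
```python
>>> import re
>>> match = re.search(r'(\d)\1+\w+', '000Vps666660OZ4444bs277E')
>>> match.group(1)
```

The match spans [0:24] → '000Vps666660OZ4444bs277E'.
Captured: group 1 = '0'.

'0'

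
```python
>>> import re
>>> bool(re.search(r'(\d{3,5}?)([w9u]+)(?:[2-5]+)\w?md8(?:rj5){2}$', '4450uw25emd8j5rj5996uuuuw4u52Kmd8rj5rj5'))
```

This matches 3 to 5 of a digit (lazy) (captured); then one or more of one of [w9u] (captured); then one or more of a character in [2-5] (non-capturing group); then optionally a word character, then the literal 'md8', then the literal 'rj5' repeated 2 times; then anchored at the end.
`search` walks the string left to right and returns the first match it finds.
Here the pattern never matches, so the call returns None, and `bool(None)` is False.

False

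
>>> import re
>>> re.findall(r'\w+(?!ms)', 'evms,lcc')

The negative lookaround is zero-width — it rules out positions where the adjacent text would match, without consuming anything.
With no groups in the pattern, `findall` gives back each whole match — 2 here.

['evms', 'lcc']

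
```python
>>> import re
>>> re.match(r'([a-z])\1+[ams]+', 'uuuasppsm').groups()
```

The match spans [0:5] → 'uuuas'.
Captured: group 1 = 'u'.

('u',)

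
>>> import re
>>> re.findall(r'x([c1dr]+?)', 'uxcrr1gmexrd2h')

The pattern matches a literal 'x'; then one or more of one of [c1dr] (lazy) (captured).
Scanning left to right: at [1:3] match 'xc', group 1 = 'c'; at [9:11] match 'xr', group 1 = 'r'.
`findall` collects group 1 from each match (2 total).

['c', 'r']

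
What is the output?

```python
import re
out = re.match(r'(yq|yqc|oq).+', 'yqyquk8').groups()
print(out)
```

`match` is anchored at position 0; if the pattern doesn't fit there, it returns None.
The match spans [0:7] → 'yqyquk8'.
Captured: group 1 = 'yq'.

('yq',)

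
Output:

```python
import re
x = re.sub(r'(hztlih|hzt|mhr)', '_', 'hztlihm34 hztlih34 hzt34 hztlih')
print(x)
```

_m34 _34 _34 _

Alternation isn't longest-match — the leftmost alternative that fits at this position is chosen.
Matches: at [0:6] → 'hztlih'; at [10:16] → 'hztlih'; at [19:22] → 'hzt'; at [25:31] → 'hztlih'.
Each match is replaced by '_'.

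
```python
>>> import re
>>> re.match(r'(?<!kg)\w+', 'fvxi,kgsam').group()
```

'fvxi'

`(?!…)`/`(?<!…)` only lets a position through if the neighbouring text does NOT match; no characters are consumed.
`re.match` only tries the pattern at the start of the string.
The match spans [0:4] → 'fvxi'.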